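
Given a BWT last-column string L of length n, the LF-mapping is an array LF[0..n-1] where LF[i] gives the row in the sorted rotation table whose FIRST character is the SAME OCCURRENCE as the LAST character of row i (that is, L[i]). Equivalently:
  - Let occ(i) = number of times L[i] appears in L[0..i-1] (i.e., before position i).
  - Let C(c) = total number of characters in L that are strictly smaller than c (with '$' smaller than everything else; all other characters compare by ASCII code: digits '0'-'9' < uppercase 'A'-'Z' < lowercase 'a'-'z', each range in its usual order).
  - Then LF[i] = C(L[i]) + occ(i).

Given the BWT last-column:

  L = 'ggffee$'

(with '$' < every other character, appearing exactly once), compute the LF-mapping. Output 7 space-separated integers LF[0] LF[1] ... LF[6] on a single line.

Char counts: '$':1, 'e':2, 'f':2, 'g':2
C (first-col start): C('$')=0, C('e')=1, C('f')=3, C('g')=5
L[0]='g': occ=0, LF[0]=C('g')+0=5+0=5
L[1]='g': occ=1, LF[1]=C('g')+1=5+1=6
L[2]='f': occ=0, LF[2]=C('f')+0=3+0=3
L[3]='f': occ=1, LF[3]=C('f')+1=3+1=4
L[4]='e': occ=0, LF[4]=C('e')+0=1+0=1
L[5]='e': occ=1, LF[5]=C('e')+1=1+1=2
L[6]='$': occ=0, LF[6]=C('$')+0=0+0=0

Answer: 5 6 3 4 1 2 0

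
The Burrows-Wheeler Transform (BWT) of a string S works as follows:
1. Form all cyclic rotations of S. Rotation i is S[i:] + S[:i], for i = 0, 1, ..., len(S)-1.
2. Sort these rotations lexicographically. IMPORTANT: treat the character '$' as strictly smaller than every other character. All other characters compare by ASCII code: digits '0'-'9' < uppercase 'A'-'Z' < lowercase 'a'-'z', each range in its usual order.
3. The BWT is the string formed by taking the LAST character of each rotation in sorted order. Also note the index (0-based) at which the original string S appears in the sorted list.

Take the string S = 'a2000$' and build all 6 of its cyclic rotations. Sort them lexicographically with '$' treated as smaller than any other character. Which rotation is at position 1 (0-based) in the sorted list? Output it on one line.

Answer: 0$a200

Derivation:
All 6 rotations (rotation i = S[i:]+S[:i]):
  rot[0] = a2000$
  rot[1] = 2000$a
  rot[2] = 000$a2
  rot[3] = 00$a20
  rot[4] = 0$a200
  rot[5] = $a2000
Sorted (with $ < everything):
  sorted[0] = $a2000
  sorted[1] = 0$a200
  sorted[2] = 00$a20
  sorted[3] = 000$a2
  sorted[4] = 2000$a
  sorted[5] = a2000$
sorted[1] = 0$a200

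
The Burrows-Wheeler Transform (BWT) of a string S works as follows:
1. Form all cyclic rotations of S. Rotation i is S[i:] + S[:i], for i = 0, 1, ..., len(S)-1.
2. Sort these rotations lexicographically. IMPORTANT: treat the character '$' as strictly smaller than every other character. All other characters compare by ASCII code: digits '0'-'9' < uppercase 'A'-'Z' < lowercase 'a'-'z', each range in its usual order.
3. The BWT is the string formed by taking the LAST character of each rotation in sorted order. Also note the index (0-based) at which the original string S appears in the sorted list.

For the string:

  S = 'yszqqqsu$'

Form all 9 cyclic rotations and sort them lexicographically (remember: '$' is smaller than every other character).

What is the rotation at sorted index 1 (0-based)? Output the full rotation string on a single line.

All 9 rotations (rotation i = S[i:]+S[:i]):
  rot[0] = yszqqqsu$
  rot[1] = szqqqsu$y
  rot[2] = zqqqsu$ys
  rot[3] = qqqsu$ysz
  rot[4] = qqsu$yszq
  rot[5] = qsu$yszqq
  rot[6] = su$yszqqq
  rot[7] = u$yszqqqs
  rot[8] = $yszqqqsu
Sorted (with $ < everything):
  sorted[0] = $yszqqqsu
  sorted[1] = qqqsu$ysz
  sorted[2] = qqsu$yszq
  sorted[3] = qsu$yszqq
  sorted[4] = su$yszqqq
  sorted[5] = szqqqsu$y
  sorted[6] = u$yszqqqs
  sorted[7] = yszqqqsu$
  sorted[8] = zqqqsu$ys
sorted[1] = qqqsu$ysz

Answer: qqqsu$ysz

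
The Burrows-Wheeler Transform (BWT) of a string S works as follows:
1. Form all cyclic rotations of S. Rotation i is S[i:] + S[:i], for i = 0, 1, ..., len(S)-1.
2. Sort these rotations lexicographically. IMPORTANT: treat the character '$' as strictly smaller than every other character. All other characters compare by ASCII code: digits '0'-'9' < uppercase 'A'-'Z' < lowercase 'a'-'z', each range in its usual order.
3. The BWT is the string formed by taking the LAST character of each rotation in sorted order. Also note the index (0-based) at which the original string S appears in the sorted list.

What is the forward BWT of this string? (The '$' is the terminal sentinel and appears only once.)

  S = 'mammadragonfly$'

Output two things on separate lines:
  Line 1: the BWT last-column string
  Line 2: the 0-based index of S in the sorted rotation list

Answer: ymrmanafm$aogdl
9

Derivation:
All 15 rotations (rotation i = S[i:]+S[:i]):
  rot[0] = mammadragonfly$
  rot[1] = ammadragonfly$m
  rot[2] = mmadragonfly$ma
  rot[3] = madragonfly$mam
  rot[4] = adragonfly$mamm
  rot[5] = dragonfly$mamma
  rot[6] = ragonfly$mammad
  rot[7] = agonfly$mammadr
  rot[8] = gonfly$mammadra
  rot[9] = onfly$mammadrag
  rot[10] = nfly$mammadrago
  rot[11] = fly$mammadragon
  rot[12] = ly$mammadragonf
  rot[13] = y$mammadragonfl
  rot[14] = $mammadragonfly
Sorted (with $ < everything):
  sorted[0] = $mammadragonfly  (last char: 'y')
  sorted[1] = adragonfly$mamm  (last char: 'm')
  sorted[2] = agonfly$mammadr  (last char: 'r')
  sorted[3] = ammadragonfly$m  (last char: 'm')
  sorted[4] = dragonfly$mamma  (last char: 'a')
  sorted[5] = fly$mammadragon  (last char: 'n')
  sorted[6] = gonfly$mammadra  (last char: 'a')
  sorted[7] = ly$mammadragonf  (last char: 'f')
  sorted[8] = madragonfly$mam  (last char: 'm')
  sorted[9] = mammadragonfly$  (last char: '$')
  sorted[10] = mmadragonfly$ma  (last char: 'a')
  sorted[11] = nfly$mammadrago  (last char: 'o')
  sorted[12] = onfly$mammadrag  (last char: 'g')
  sorted[13] = ragonfly$mammad  (last char: 'd')
  sorted[14] = y$mammadragonfl  (last char: 'l')
Last column: ymrmanafm$aogdl
Original string S is at sorted index 9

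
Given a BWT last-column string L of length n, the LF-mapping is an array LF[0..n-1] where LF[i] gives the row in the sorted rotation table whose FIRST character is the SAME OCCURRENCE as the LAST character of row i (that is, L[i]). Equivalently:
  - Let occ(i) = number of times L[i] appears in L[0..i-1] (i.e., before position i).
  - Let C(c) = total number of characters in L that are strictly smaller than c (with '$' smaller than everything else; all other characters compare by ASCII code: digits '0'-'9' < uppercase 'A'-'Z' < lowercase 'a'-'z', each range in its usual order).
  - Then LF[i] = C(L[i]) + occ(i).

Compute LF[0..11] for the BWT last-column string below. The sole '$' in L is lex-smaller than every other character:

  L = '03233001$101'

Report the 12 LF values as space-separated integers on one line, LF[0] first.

Answer: 1 9 8 10 11 2 3 5 0 6 4 7

Derivation:
Char counts: '$':1, '0':4, '1':3, '2':1, '3':3
C (first-col start): C('$')=0, C('0')=1, C('1')=5, C('2')=8, C('3')=9
L[0]='0': occ=0, LF[0]=C('0')+0=1+0=1
L[1]='3': occ=0, LF[1]=C('3')+0=9+0=9
L[2]='2': occ=0, LF[2]=C('2')+0=8+0=8
L[3]='3': occ=1, LF[3]=C('3')+1=9+1=10
L[4]='3': occ=2, LF[4]=C('3')+2=9+2=11
L[5]='0': occ=1, LF[5]=C('0')+1=1+1=2
L[6]='0': occ=2, LF[6]=C('0')+2=1+2=3
L[7]='1': occ=0, LF[7]=C('1')+0=5+0=5
L[8]='$': occ=0, LF[8]=C('$')+0=0+0=0
L[9]='1': occ=1, LF[9]=C('1')+1=5+1=6
L[10]='0': occ=3, LF[10]=C('0')+3=1+3=4
L[11]='1': occ=2, LF[11]=C('1')+2=5+2=7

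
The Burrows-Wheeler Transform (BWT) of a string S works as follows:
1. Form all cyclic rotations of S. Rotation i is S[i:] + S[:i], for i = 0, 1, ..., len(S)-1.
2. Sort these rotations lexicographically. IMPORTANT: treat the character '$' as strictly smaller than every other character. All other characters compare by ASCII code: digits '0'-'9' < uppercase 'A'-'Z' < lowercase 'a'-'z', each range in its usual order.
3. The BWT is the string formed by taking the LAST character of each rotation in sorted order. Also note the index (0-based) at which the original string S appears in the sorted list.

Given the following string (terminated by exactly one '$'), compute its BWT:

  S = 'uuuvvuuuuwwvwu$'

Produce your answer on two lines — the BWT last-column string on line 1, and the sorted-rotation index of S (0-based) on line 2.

Answer: uwv$uuuuuvuwvwu
3

Derivation:
All 15 rotations (rotation i = S[i:]+S[:i]):
  rot[0] = uuuvvuuuuwwvwu$
  rot[1] = uuvvuuuuwwvwu$u
  rot[2] = uvvuuuuwwvwu$uu
  rot[3] = vvuuuuwwvwu$uuu
  rot[4] = vuuuuwwvwu$uuuv
  rot[5] = uuuuwwvwu$uuuvv
  rot[6] = uuuwwvwu$uuuvvu
  rot[7] = uuwwvwu$uuuvvuu
  rot[8] = uwwvwu$uuuvvuuu
  rot[9] = wwvwu$uuuvvuuuu
  rot[10] = wvwu$uuuvvuuuuw
  rot[11] = vwu$uuuvvuuuuww
  rot[12] = wu$uuuvvuuuuwwv
  rot[13] = u$uuuvvuuuuwwvw
  rot[14] = $uuuvvuuuuwwvwu
Sorted (with $ < everything):
  sorted[0] = $uuuvvuuuuwwvwu  (last char: 'u')
  sorted[1] = u$uuuvvuuuuwwvw  (last char: 'w')
  sorted[2] = uuuuwwvwu$uuuvv  (last char: 'v')
  sorted[3] = uuuvvuuuuwwvwu$  (last char: '$')
  sorted[4] = uuuwwvwu$uuuvvu  (last char: 'u')
  sorted[5] = uuvvuuuuwwvwu$u  (last char: 'u')
  sorted[6] = uuwwvwu$uuuvvuu  (last char: 'u')
  sorted[7] = uvvuuuuwwvwu$uu  (last char: 'u')
  sorted[8] = uwwvwu$uuuvvuuu  (last char: 'u')
  sorted[9] = vuuuuwwvwu$uuuv  (last char: 'v')
  sorted[10] = vvuuuuwwvwu$uuu  (last char: 'u')
  sorted[11] = vwu$uuuvvuuuuww  (last char: 'w')
  sorted[12] = wu$uuuvvuuuuwwv  (last char: 'v')
  sorted[13] = wvwu$uuuvvuuuuw  (last char: 'w')
  sorted[14] = wwvwu$uuuvvuuuu  (last char: 'u')
Last column: uwv$uuuuuvuwvwu
Original string S is at sorted index 3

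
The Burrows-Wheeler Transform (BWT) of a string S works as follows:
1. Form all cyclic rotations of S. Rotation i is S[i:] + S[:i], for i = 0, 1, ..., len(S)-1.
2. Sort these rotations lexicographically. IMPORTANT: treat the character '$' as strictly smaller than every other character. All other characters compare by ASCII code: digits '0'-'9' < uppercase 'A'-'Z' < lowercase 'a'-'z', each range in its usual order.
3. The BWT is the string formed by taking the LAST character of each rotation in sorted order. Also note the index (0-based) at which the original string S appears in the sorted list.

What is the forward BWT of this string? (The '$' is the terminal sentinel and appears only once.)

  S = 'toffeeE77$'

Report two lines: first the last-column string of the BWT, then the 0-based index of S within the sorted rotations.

Answer: 77Eeeffot$
9

Derivation:
All 10 rotations (rotation i = S[i:]+S[:i]):
  rot[0] = toffeeE77$
  rot[1] = offeeE77$t
  rot[2] = ffeeE77$to
  rot[3] = feeE77$tof
  rot[4] = eeE77$toff
  rot[5] = eE77$toffe
  rot[6] = E77$toffee
  rot[7] = 77$toffeeE
  rot[8] = 7$toffeeE7
  rot[9] = $toffeeE77
Sorted (with $ < everything):
  sorted[0] = $toffeeE77  (last char: '7')
  sorted[1] = 7$toffeeE7  (last char: '7')
  sorted[2] = 77$toffeeE  (last char: 'E')
  sorted[3] = E77$toffee  (last char: 'e')
  sorted[4] = eE77$toffe  (last char: 'e')
  sorted[5] = eeE77$toff  (last char: 'f')
  sorted[6] = feeE77$tof  (last char: 'f')
  sorted[7] = ffeeE77$to  (last char: 'o')
  sorted[8] = offeeE77$t  (last char: 't')
  sorted[9] = toffeeE77$  (last char: '$')
Last column: 77Eeeffot$
Original string S is at sorted index 9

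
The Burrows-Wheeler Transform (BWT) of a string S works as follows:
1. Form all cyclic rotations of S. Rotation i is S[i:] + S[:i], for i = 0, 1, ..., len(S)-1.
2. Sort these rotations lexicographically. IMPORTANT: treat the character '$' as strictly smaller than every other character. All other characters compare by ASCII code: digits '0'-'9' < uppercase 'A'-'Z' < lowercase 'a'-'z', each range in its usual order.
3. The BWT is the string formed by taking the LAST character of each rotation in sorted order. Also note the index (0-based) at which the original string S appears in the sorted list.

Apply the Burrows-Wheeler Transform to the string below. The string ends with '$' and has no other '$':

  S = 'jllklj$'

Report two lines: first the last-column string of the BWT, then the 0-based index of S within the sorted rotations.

All 7 rotations (rotation i = S[i:]+S[:i]):
  rot[0] = jllklj$
  rot[1] = llklj$j
  rot[2] = lklj$jl
  rot[3] = klj$jll
  rot[4] = lj$jllk
  rot[5] = j$jllkl
  rot[6] = $jllklj
Sorted (with $ < everything):
  sorted[0] = $jllklj  (last char: 'j')
  sorted[1] = j$jllkl  (last char: 'l')
  sorted[2] = jllklj$  (last char: '$')
  sorted[3] = klj$jll  (last char: 'l')
  sorted[4] = lj$jllk  (last char: 'k')
  sorted[5] = lklj$jl  (last char: 'l')
  sorted[6] = llklj$j  (last char: 'j')
Last column: jl$lklj
Original string S is at sorted index 2

Answer: jl$lklj
2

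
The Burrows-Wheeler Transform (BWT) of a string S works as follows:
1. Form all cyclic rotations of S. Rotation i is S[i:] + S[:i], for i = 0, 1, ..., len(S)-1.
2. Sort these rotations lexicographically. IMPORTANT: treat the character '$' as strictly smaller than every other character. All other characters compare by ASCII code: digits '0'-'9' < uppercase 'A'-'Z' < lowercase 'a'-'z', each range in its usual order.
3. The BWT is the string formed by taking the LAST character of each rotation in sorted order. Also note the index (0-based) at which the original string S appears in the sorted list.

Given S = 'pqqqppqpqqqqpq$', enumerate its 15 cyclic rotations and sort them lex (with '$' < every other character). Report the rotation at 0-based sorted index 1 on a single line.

All 15 rotations (rotation i = S[i:]+S[:i]):
  rot[0] = pqqqppqpqqqqpq$
  rot[1] = qqqppqpqqqqpq$p
  rot[2] = qqppqpqqqqpq$pq
  rot[3] = qppqpqqqqpq$pqq
  rot[4] = ppqpqqqqpq$pqqq
  rot[5] = pqpqqqqpq$pqqqp
  rot[6] = qpqqqqpq$pqqqpp
  rot[7] = pqqqqpq$pqqqppq
  rot[8] = qqqqpq$pqqqppqp
  rot[9] = qqqpq$pqqqppqpq
  rot[10] = qqpq$pqqqppqpqq
  rot[11] = qpq$pqqqppqpqqq
  rot[12] = pq$pqqqppqpqqqq
  rot[13] = q$pqqqppqpqqqqp
  rot[14] = $pqqqppqpqqqqpq
Sorted (with $ < everything):
  sorted[0] = $pqqqppqpqqqqpq
  sorted[1] = ppqpqqqqpq$pqqq
  sorted[2] = pq$pqqqppqpqqqq
  sorted[3] = pqpqqqqpq$pqqqp
  sorted[4] = pqqqppqpqqqqpq$
  sorted[5] = pqqqqpq$pqqqppq
  sorted[6] = q$pqqqppqpqqqqp
  sorted[7] = qppqpqqqqpq$pqq
  sorted[8] = qpq$pqqqppqpqqq
  sorted[9] = qpqqqqpq$pqqqpp
  sorted[10] = qqppqpqqqqpq$pq
  sorted[11] = qqpq$pqqqppqpqq
  sorted[12] = qqqppqpqqqqpq$p
  sorted[13] = qqqpq$pqqqppqpq
  sorted[14] = qqqqpq$pqqqppqp
sorted[1] = ppqpqqqqpq$pqqq

Answer: ppqpqqqqpq$pqqq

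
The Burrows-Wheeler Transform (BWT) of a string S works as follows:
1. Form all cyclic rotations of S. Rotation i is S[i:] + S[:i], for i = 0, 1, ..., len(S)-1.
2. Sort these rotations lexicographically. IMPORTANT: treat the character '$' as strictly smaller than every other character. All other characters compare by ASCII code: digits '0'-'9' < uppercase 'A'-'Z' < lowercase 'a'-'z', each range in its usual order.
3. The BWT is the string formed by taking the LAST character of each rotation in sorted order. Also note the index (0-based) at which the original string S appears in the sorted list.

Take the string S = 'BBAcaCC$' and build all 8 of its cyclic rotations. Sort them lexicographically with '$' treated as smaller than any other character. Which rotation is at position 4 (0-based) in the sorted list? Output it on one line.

All 8 rotations (rotation i = S[i:]+S[:i]):
  rot[0] = BBAcaCC$
  rot[1] = BAcaCC$B
  rot[2] = AcaCC$BB
  rot[3] = caCC$BBA
  rot[4] = aCC$BBAc
  rot[5] = CC$BBAca
  rot[6] = C$BBAcaC
  rot[7] = $BBAcaCC
Sorted (with $ < everything):
  sorted[0] = $BBAcaCC
  sorted[1] = AcaCC$BB
  sorted[2] = BAcaCC$B
  sorted[3] = BBAcaCC$
  sorted[4] = C$BBAcaC
  sorted[5] = CC$BBAca
  sorted[6] = aCC$BBAc
  sorted[7] = caCC$BBA
sorted[4] = C$BBAcaC

Answer: C$BBAcaC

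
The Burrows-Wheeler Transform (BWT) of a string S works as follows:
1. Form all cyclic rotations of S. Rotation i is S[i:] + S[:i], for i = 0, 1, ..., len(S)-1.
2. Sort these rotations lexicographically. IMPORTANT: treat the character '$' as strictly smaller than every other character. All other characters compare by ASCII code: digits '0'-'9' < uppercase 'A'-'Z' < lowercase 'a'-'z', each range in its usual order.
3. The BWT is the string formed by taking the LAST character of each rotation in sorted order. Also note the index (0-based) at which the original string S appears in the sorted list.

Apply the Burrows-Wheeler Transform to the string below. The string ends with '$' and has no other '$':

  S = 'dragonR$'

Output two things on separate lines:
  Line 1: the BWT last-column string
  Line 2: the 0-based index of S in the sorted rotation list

All 8 rotations (rotation i = S[i:]+S[:i]):
  rot[0] = dragonR$
  rot[1] = ragonR$d
  rot[2] = agonR$dr
  rot[3] = gonR$dra
  rot[4] = onR$drag
  rot[5] = nR$drago
  rot[6] = R$dragon
  rot[7] = $dragonR
Sorted (with $ < everything):
  sorted[0] = $dragonR  (last char: 'R')
  sorted[1] = R$dragon  (last char: 'n')
  sorted[2] = agonR$dr  (last char: 'r')
  sorted[3] = dragonR$  (last char: '$')
  sorted[4] = gonR$dra  (last char: 'a')
  sorted[5] = nR$drago  (last char: 'o')
  sorted[6] = onR$drag  (last char: 'g')
  sorted[7] = ragonR$d  (last char: 'd')
Last column: Rnr$aogd
Original string S is at sorted index 3

Answer: Rnr$aogd
3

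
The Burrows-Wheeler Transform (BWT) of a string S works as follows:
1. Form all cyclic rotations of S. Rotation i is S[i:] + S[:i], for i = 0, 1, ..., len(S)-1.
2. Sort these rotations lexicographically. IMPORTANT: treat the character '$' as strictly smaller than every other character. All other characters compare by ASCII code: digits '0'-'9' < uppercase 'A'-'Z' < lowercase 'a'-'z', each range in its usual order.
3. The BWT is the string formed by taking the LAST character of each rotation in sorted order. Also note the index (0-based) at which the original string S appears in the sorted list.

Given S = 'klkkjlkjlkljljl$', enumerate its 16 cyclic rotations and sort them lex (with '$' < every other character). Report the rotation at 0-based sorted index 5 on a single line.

Answer: kjlkjlkljljl$klk

Derivation:
All 16 rotations (rotation i = S[i:]+S[:i]):
  rot[0] = klkkjlkjlkljljl$
  rot[1] = lkkjlkjlkljljl$k
  rot[2] = kkjlkjlkljljl$kl
  rot[3] = kjlkjlkljljl$klk
  rot[4] = jlkjlkljljl$klkk
  rot[5] = lkjlkljljl$klkkj
  rot[6] = kjlkljljl$klkkjl
  rot[7] = jlkljljl$klkkjlk
  rot[8] = lkljljl$klkkjlkj
  rot[9] = kljljl$klkkjlkjl
  rot[10] = ljljl$klkkjlkjlk
  rot[11] = jljl$klkkjlkjlkl
  rot[12] = ljl$klkkjlkjlklj
  rot[13] = jl$klkkjlkjlkljl
  rot[14] = l$klkkjlkjlkljlj
  rot[15] = $klkkjlkjlkljljl
Sorted (with $ < everything):
  sorted[0] = $klkkjlkjlkljljl
  sorted[1] = jl$klkkjlkjlkljl
  sorted[2] = jljl$klkkjlkjlkl
  sorted[3] = jlkjlkljljl$klkk
  sorted[4] = jlkljljl$klkkjlk
  sorted[5] = kjlkjlkljljl$klk
  sorted[6] = kjlkljljl$klkkjl
  sorted[7] = kkjlkjlkljljl$kl
  sorted[8] = kljljl$klkkjlkjl
  sorted[9] = klkkjlkjlkljljl$
  sorted[10] = l$klkkjlkjlkljlj
  sorted[11] = ljl$klkkjlkjlklj
  sorted[12] = ljljl$klkkjlkjlk
  sorted[13] = lkjlkljljl$klkkj
  sorted[14] = lkkjlkjlkljljl$k
  sorted[15] = lkljljl$klkkjlkj
sorted[5] = kjlkjlkljljl$klk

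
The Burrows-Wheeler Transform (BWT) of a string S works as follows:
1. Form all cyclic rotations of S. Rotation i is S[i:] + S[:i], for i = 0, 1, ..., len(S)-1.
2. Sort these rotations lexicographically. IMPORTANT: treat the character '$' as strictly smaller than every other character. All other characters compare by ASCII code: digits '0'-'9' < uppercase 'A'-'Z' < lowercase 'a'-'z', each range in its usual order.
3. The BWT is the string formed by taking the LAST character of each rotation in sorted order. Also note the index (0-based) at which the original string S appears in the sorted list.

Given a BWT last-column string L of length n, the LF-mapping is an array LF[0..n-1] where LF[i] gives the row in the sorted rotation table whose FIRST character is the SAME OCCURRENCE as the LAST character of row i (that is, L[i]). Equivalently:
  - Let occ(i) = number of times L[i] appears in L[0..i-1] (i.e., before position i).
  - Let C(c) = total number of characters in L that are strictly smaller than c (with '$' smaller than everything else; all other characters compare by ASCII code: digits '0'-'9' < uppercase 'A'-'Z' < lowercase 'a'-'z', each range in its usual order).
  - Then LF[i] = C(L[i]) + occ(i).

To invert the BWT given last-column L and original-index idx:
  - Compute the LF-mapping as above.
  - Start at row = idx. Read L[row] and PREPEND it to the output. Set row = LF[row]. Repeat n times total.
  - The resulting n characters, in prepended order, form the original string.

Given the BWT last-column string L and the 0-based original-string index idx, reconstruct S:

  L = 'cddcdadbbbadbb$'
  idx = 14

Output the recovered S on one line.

Answer: ddadabcbbdbdbc$

Derivation:
LF mapping: 8 10 11 9 12 1 13 3 4 5 2 14 6 7 0
Walk LF starting at row 14, prepending L[row]:
  step 1: row=14, L[14]='$', prepend. Next row=LF[14]=0
  step 2: row=0, L[0]='c', prepend. Next row=LF[0]=8
  step 3: row=8, L[8]='b', prepend. Next row=LF[8]=4
  step 4: row=4, L[4]='d', prepend. Next row=LF[4]=12
  step 5: row=12, L[12]='b', prepend. Next row=LF[12]=6
  step 6: row=6, L[6]='d', prepend. Next row=LF[6]=13
  step 7: row=13, L[13]='b', prepend. Next row=LF[13]=7
  step 8: row=7, L[7]='b', prepend. Next row=LF[7]=3
  step 9: row=3, L[3]='c', prepend. Next row=LF[3]=9
  step 10: row=9, L[9]='b', prepend. Next row=LF[9]=5
  step 11: row=5, L[5]='a', prepend. Next row=LF[5]=1
  step 12: row=1, L[1]='d', prepend. Next row=LF[1]=10
  step 13: row=10, L[10]='a', prepend. Next row=LF[10]=2
  step 14: row=2, L[2]='d', prepend. Next row=LF[2]=11
  step 15: row=11, L[11]='d', prepend. Next row=LF[11]=14
Reversed output: ddadabcbbdbdbc$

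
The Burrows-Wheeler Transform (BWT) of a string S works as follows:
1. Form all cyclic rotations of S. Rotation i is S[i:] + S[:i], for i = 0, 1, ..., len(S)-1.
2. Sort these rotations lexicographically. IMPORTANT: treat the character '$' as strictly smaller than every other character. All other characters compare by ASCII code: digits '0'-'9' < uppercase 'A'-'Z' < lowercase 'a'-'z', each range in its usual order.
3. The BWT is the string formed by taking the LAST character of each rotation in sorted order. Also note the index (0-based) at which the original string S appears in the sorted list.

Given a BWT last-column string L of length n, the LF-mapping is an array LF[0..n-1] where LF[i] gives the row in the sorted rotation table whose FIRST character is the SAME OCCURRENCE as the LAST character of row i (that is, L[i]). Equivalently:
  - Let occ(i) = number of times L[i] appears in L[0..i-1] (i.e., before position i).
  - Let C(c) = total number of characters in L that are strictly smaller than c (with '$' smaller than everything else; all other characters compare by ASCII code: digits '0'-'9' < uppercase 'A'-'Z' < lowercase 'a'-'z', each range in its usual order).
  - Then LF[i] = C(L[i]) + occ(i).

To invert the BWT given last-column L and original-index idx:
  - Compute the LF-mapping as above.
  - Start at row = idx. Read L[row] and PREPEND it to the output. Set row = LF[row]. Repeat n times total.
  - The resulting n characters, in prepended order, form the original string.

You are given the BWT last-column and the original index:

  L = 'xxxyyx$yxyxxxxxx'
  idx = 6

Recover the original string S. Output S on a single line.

Answer: xxyxxyxyxxxyxxx$

Derivation:
LF mapping: 1 2 3 12 13 4 0 14 5 15 6 7 8 9 10 11
Walk LF starting at row 6, prepending L[row]:
  step 1: row=6, L[6]='$', prepend. Next row=LF[6]=0
  step 2: row=0, L[0]='x', prepend. Next row=LF[0]=1
  step 3: row=1, L[1]='x', prepend. Next row=LF[1]=2
  step 4: row=2, L[2]='x', prepend. Next row=LF[2]=3
  step 5: row=3, L[3]='y', prepend. Next row=LF[3]=12
  step 6: row=12, L[12]='x', prepend. Next row=LF[12]=8
  step 7: row=8, L[8]='x', prepend. Next row=LF[8]=5
  step 8: row=5, L[5]='x', prepend. Next row=LF[5]=4
  step 9: row=4, L[4]='y', prepend. Next row=LF[4]=13
  step 10: row=13, L[13]='x', prepend. Next row=LF[13]=9
  step 11: row=9, L[9]='y', prepend. Next row=LF[9]=15
  step 12: row=15, L[15]='x', prepend. Next row=LF[15]=11
  step 13: row=11, L[11]='x', prepend. Next row=LF[11]=7
  step 14: row=7, L[7]='y', prepend. Next row=LF[7]=14
  step 15: row=14, L[14]='x', prepend. Next row=LF[14]=10
  step 16: row=10, L[10]='x', prepend. Next row=LF[10]=6
Reversed output: xxyxxyxyxxxyxxx$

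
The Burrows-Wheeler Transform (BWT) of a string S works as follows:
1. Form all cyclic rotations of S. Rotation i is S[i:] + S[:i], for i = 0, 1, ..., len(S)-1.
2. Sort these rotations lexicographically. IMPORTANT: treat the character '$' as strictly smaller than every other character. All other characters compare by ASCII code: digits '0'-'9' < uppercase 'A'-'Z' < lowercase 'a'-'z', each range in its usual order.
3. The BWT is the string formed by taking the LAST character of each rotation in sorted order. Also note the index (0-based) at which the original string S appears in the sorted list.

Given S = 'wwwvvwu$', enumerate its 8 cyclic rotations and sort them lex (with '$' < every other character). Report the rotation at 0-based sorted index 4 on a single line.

All 8 rotations (rotation i = S[i:]+S[:i]):
  rot[0] = wwwvvwu$
  rot[1] = wwvvwu$w
  rot[2] = wvvwu$ww
  rot[3] = vvwu$www
  rot[4] = vwu$wwwv
  rot[5] = wu$wwwvv
  rot[6] = u$wwwvvw
  rot[7] = $wwwvvwu
Sorted (with $ < everything):
  sorted[0] = $wwwvvwu
  sorted[1] = u$wwwvvw
  sorted[2] = vvwu$www
  sorted[3] = vwu$wwwv
  sorted[4] = wu$wwwvv
  sorted[5] = wvvwu$ww
  sorted[6] = wwvvwu$w
  sorted[7] = wwwvvwu$
sorted[4] = wu$wwwvv

Answer: wu$wwwvv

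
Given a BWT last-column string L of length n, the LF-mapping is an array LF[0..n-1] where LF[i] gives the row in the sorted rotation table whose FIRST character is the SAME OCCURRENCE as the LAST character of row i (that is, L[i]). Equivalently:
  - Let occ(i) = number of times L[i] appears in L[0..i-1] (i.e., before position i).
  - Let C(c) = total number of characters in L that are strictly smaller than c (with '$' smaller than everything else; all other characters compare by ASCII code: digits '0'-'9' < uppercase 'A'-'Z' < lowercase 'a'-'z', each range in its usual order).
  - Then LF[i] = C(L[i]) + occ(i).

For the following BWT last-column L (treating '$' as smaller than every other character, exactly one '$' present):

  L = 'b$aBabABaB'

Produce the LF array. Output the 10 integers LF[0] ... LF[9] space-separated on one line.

Char counts: '$':1, 'A':1, 'B':3, 'a':3, 'b':2
C (first-col start): C('$')=0, C('A')=1, C('B')=2, C('a')=5, C('b')=8
L[0]='b': occ=0, LF[0]=C('b')+0=8+0=8
L[1]='$': occ=0, LF[1]=C('$')+0=0+0=0
L[2]='a': occ=0, LF[2]=C('a')+0=5+0=5
L[3]='B': occ=0, LF[3]=C('B')+0=2+0=2
L[4]='a': occ=1, LF[4]=C('a')+1=5+1=6
L[5]='b': occ=1, LF[5]=C('b')+1=8+1=9
L[6]='A': occ=0, LF[6]=C('A')+0=1+0=1
L[7]='B': occ=1, LF[7]=C('B')+1=2+1=3
L[8]='a': occ=2, LF[8]=C('a')+2=5+2=7
L[9]='B': occ=2, LF[9]=C('B')+2=2+2=4

Answer: 8 0 5 2 6 9 1 3 7 4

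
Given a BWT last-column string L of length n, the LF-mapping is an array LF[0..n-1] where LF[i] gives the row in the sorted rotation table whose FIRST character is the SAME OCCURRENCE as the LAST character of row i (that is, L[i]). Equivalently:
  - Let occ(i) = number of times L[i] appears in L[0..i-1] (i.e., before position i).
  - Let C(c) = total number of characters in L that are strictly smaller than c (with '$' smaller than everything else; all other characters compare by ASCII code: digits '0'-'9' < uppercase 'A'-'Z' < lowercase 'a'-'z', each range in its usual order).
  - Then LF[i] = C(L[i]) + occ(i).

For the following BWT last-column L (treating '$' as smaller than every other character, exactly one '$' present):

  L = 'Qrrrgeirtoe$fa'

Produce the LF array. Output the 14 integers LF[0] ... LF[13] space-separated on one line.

Answer: 1 9 10 11 6 3 7 12 13 8 4 0 5 2

Derivation:
Char counts: '$':1, 'Q':1, 'a':1, 'e':2, 'f':1, 'g':1, 'i':1, 'o':1, 'r':4, 't':1
C (first-col start): C('$')=0, C('Q')=1, C('a')=2, C('e')=3, C('f')=5, C('g')=6, C('i')=7, C('o')=8, C('r')=9, C('t')=13
L[0]='Q': occ=0, LF[0]=C('Q')+0=1+0=1
L[1]='r': occ=0, LF[1]=C('r')+0=9+0=9
L[2]='r': occ=1, LF[2]=C('r')+1=9+1=10
L[3]='r': occ=2, LF[3]=C('r')+2=9+2=11
L[4]='g': occ=0, LF[4]=C('g')+0=6+0=6
L[5]='e': occ=0, LF[5]=C('e')+0=3+0=3
L[6]='i': occ=0, LF[6]=C('i')+0=7+0=7
L[7]='r': occ=3, LF[7]=C('r')+3=9+3=12
L[8]='t': occ=0, LF[8]=C('t')+0=13+0=13
L[9]='o': occ=0, LF[9]=C('o')+0=8+0=8
L[10]='e': occ=1, LF[10]=C('e')+1=3+1=4
L[11]='$': occ=0, LF[11]=C('$')+0=0+0=0
L[12]='f': occ=0, LF[12]=C('f')+0=5+0=5
L[13]='a': occ=0, LF[13]=C('a')+0=2+0=2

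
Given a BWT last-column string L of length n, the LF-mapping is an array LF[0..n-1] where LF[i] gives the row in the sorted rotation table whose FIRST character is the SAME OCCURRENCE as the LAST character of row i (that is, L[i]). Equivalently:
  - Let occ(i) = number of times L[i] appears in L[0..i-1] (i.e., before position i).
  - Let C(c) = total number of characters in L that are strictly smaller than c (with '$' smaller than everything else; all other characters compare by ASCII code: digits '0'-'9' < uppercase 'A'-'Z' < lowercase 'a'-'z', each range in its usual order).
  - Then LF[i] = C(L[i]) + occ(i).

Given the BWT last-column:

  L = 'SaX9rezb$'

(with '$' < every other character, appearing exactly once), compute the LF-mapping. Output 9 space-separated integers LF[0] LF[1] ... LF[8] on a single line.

Char counts: '$':1, '9':1, 'S':1, 'X':1, 'a':1, 'b':1, 'e':1, 'r':1, 'z':1
C (first-col start): C('$')=0, C('9')=1, C('S')=2, C('X')=3, C('a')=4, C('b')=5, C('e')=6, C('r')=7, C('z')=8
L[0]='S': occ=0, LF[0]=C('S')+0=2+0=2
L[1]='a': occ=0, LF[1]=C('a')+0=4+0=4
L[2]='X': occ=0, LF[2]=C('X')+0=3+0=3
L[3]='9': occ=0, LF[3]=C('9')+0=1+0=1
L[4]='r': occ=0, LF[4]=C('r')+0=7+0=7
L[5]='e': occ=0, LF[5]=C('e')+0=6+0=6
L[6]='z': occ=0, LF[6]=C('z')+0=8+0=8
L[7]='b': occ=0, LF[7]=C('b')+0=5+0=5
L[8]='$': occ=0, LF[8]=C('$')+0=0+0=0

Answer: 2 4 3 1 7 6 8 5 0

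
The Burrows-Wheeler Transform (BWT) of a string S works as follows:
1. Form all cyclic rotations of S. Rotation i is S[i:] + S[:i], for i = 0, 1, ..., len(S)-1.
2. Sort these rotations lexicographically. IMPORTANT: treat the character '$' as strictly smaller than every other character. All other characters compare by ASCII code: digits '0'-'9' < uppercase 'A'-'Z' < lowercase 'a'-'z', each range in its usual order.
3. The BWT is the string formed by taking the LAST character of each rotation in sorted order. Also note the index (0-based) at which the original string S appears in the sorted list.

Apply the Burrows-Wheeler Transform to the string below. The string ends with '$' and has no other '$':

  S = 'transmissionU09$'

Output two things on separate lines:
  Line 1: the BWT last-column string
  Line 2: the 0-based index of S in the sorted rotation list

All 16 rotations (rotation i = S[i:]+S[:i]):
  rot[0] = transmissionU09$
  rot[1] = ransmissionU09$t
  rot[2] = ansmissionU09$tr
  rot[3] = nsmissionU09$tra
  rot[4] = smissionU09$tran
  rot[5] = missionU09$trans
  rot[6] = issionU09$transm
  rot[7] = ssionU09$transmi
  rot[8] = sionU09$transmis
  rot[9] = ionU09$transmiss
  rot[10] = onU09$transmissi
  rot[11] = nU09$transmissio
  rot[12] = U09$transmission
  rot[13] = 09$transmissionU
  rot[14] = 9$transmissionU0
  rot[15] = $transmissionU09
Sorted (with $ < everything):
  sorted[0] = $transmissionU09  (last char: '9')
  sorted[1] = 09$transmissionU  (last char: 'U')
  sorted[2] = 9$transmissionU0  (last char: '0')
  sorted[3] = U09$transmission  (last char: 'n')
  sorted[4] = ansmissionU09$tr  (last char: 'r')
  sorted[5] = ionU09$transmiss  (last char: 's')
  sorted[6] = issionU09$transm  (last char: 'm')
  sorted[7] = missionU09$trans  (last char: 's')
  sorted[8] = nU09$transmissio  (last char: 'o')
  sorted[9] = nsmissionU09$tra  (last char: 'a')
  sorted[10] = onU09$transmissi  (last char: 'i')
  sorted[11] = ransmissionU09$t  (last char: 't')
  sorted[12] = sionU09$transmis  (last char: 's')
  sorted[13] = smissionU09$tran  (last char: 'n')
  sorted[14] = ssionU09$transmi  (last char: 'i')
  sorted[15] = transmissionU09$  (last char: '$')
Last column: 9U0nrsmsoaitsni$
Original string S is at sorted index 15

Answer: 9U0nrsmsoaitsni$
15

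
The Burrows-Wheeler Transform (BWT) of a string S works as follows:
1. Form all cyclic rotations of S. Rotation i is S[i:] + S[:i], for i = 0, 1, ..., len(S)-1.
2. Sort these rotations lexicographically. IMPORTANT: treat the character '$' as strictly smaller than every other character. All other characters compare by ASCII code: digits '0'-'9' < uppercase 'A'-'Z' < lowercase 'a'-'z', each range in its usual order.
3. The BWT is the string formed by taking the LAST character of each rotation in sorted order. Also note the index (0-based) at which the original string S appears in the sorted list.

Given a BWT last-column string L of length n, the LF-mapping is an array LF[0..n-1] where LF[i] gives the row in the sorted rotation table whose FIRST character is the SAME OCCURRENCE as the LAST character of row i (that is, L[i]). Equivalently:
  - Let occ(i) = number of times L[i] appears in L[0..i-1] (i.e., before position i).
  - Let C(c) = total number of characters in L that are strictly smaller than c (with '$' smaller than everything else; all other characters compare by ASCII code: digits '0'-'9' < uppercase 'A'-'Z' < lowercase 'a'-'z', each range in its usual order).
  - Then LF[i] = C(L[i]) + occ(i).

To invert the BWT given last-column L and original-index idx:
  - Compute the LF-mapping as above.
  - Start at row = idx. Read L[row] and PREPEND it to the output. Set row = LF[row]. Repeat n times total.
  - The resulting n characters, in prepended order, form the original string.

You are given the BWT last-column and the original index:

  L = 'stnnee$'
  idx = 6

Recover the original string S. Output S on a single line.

LF mapping: 5 6 3 4 1 2 0
Walk LF starting at row 6, prepending L[row]:
  step 1: row=6, L[6]='$', prepend. Next row=LF[6]=0
  step 2: row=0, L[0]='s', prepend. Next row=LF[0]=5
  step 3: row=5, L[5]='e', prepend. Next row=LF[5]=2
  step 4: row=2, L[2]='n', prepend. Next row=LF[2]=3
  step 5: row=3, L[3]='n', prepend. Next row=LF[3]=4
  step 6: row=4, L[4]='e', prepend. Next row=LF[4]=1
  step 7: row=1, L[1]='t', prepend. Next row=LF[1]=6
Reversed output: tennes$

Answer: tennes$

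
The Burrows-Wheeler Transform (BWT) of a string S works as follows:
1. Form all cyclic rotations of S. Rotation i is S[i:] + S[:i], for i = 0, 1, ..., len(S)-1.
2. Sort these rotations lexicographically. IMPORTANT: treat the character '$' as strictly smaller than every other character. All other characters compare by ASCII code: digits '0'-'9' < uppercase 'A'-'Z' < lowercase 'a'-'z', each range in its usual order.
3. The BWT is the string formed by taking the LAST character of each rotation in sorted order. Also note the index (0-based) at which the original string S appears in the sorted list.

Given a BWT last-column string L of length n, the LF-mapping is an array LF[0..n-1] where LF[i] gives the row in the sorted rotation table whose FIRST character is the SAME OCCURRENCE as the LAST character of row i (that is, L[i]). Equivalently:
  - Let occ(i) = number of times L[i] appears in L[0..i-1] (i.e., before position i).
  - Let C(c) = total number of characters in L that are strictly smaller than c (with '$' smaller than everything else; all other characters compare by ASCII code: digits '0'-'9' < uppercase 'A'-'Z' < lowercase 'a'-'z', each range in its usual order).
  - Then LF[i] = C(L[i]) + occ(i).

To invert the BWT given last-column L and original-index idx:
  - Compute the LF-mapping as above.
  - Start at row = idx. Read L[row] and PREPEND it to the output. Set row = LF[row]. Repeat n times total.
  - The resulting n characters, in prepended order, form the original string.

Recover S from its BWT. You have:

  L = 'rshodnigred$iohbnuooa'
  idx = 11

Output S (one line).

LF mapping: 17 19 7 13 3 11 9 6 18 5 4 0 10 14 8 2 12 20 15 16 1
Walk LF starting at row 11, prepending L[row]:
  step 1: row=11, L[11]='$', prepend. Next row=LF[11]=0
  step 2: row=0, L[0]='r', prepend. Next row=LF[0]=17
  step 3: row=17, L[17]='u', prepend. Next row=LF[17]=20
  step 4: row=20, L[20]='a', prepend. Next row=LF[20]=1
  step 5: row=1, L[1]='s', prepend. Next row=LF[1]=19
  step 6: row=19, L[19]='o', prepend. Next row=LF[19]=16
  step 7: row=16, L[16]='n', prepend. Next row=LF[16]=12
  step 8: row=12, L[12]='i', prepend. Next row=LF[12]=10
  step 9: row=10, L[10]='d', prepend. Next row=LF[10]=4
  step 10: row=4, L[4]='d', prepend. Next row=LF[4]=3
  step 11: row=3, L[3]='o', prepend. Next row=LF[3]=13
  step 12: row=13, L[13]='o', prepend. Next row=LF[13]=14
  step 13: row=14, L[14]='h', prepend. Next row=LF[14]=8
  step 14: row=8, L[8]='r', prepend. Next row=LF[8]=18
  step 15: row=18, L[18]='o', prepend. Next row=LF[18]=15
  step 16: row=15, L[15]='b', prepend. Next row=LF[15]=2
  step 17: row=2, L[2]='h', prepend. Next row=LF[2]=7
  step 18: row=7, L[7]='g', prepend. Next row=LF[7]=6
  step 19: row=6, L[6]='i', prepend. Next row=LF[6]=9
  step 20: row=9, L[9]='e', prepend. Next row=LF[9]=5
  step 21: row=5, L[5]='n', prepend. Next row=LF[5]=11
Reversed output: neighborhooddinosaur$

Answer: neighborhooddinosaur$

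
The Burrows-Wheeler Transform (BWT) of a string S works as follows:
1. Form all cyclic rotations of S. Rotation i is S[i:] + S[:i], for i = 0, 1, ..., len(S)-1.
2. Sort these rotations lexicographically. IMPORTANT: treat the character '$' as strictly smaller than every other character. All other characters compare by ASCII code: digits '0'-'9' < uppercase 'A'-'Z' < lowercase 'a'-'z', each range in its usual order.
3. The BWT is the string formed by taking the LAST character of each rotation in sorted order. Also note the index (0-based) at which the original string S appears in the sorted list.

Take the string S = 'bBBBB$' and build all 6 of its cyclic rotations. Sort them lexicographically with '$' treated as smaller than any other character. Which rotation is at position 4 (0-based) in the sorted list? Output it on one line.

All 6 rotations (rotation i = S[i:]+S[:i]):
  rot[0] = bBBBB$
  rot[1] = BBBB$b
  rot[2] = BBB$bB
  rot[3] = BB$bBB
  rot[4] = B$bBBB
  rot[5] = $bBBBB
Sorted (with $ < everything):
  sorted[0] = $bBBBB
  sorted[1] = B$bBBB
  sorted[2] = BB$bBB
  sorted[3] = BBB$bB
  sorted[4] = BBBB$b
  sorted[5] = bBBBB$
sorted[4] = BBBB$b

Answer: BBBB$b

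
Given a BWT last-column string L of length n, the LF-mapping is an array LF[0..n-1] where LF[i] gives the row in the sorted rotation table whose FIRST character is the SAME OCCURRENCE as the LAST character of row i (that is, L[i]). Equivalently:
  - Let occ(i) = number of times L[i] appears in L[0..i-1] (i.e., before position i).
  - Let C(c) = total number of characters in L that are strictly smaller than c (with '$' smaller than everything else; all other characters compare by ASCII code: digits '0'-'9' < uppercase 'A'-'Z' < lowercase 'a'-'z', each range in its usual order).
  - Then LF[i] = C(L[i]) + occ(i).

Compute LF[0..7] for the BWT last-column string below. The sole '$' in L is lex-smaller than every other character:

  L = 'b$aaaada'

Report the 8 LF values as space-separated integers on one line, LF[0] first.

Char counts: '$':1, 'a':5, 'b':1, 'd':1
C (first-col start): C('$')=0, C('a')=1, C('b')=6, C('d')=7
L[0]='b': occ=0, LF[0]=C('b')+0=6+0=6
L[1]='$': occ=0, LF[1]=C('$')+0=0+0=0
L[2]='a': occ=0, LF[2]=C('a')+0=1+0=1
L[3]='a': occ=1, LF[3]=C('a')+1=1+1=2
L[4]='a': occ=2, LF[4]=C('a')+2=1+2=3
L[5]='a': occ=3, LF[5]=C('a')+3=1+3=4
L[6]='d': occ=0, LF[6]=C('d')+0=7+0=7
L[7]='a': occ=4, LF[7]=C('a')+4=1+4=5

Answer: 6 0 1 2 3 4 7 5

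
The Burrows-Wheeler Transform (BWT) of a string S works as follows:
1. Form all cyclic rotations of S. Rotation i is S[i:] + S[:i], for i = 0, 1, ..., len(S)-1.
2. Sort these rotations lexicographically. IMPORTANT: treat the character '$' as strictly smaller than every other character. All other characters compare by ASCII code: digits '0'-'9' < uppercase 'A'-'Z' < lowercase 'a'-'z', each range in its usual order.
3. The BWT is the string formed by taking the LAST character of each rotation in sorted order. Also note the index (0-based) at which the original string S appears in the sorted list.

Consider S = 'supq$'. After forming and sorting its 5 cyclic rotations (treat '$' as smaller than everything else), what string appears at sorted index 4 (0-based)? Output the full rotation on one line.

Answer: upq$s

Derivation:
All 5 rotations (rotation i = S[i:]+S[:i]):
  rot[0] = supq$
  rot[1] = upq$s
  rot[2] = pq$su
  rot[3] = q$sup
  rot[4] = $supq
Sorted (with $ < everything):
  sorted[0] = $supq
  sorted[1] = pq$su
  sorted[2] = q$sup
  sorted[3] = supq$
  sorted[4] = upq$s
sorted[4] = upq$s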